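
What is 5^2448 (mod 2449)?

5^1 ≡ 5 (mod 2449)
5^2 ≡ 5^2 = 25 ≡ 25 (mod 2449)
5^4 ≡ 25^2 = 625 ≡ 625 (mod 2449)
5^8 ≡ 625^2 = 390625 ≡ 1234 (mod 2449)
5^16 ≡ 1234^2 = 1522756 ≡ 1927 (mod 2449)
5^32 ≡ 1927^2 = 3713329 ≡ 645 (mod 2449)
5^64 ≡ 645^2 = 416025 ≡ 2144 (mod 2449)
5^128 ≡ 2144^2 = 4596736 ≡ 2412 (mod 2449)
5^256 ≡ 2412^2 = 5817744 ≡ 1369 (mod 2449)
5^512 ≡ 1369^2 = 1874161 ≡ 676 (mod 2449)
5^1024 ≡ 676^2 = 456976 ≡ 1462 (mod 2449)
5^2048 ≡ 1462^2 = 2137444 ≡ 1916 (mod 2449)
2448 = 2048 + 256 + 128 + 16 in binary powers of 2.
So 5^2448 ≡ 1916 · 1369 · 2412 · 1927 ≡ 1985 (mod 2449).
Since 1985 ≠ 1, base 5 is a Fermat witness: 2449 is composite.

1985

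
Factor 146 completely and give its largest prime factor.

146 = 2 · 73
73 is prime.
So 146 = 2 · 73; the largest prime factor is 73.

73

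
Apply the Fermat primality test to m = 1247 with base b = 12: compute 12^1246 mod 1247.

608

12^1 ≡ 12 (mod 1247)
12^2 ≡ 12^2 = 144 ≡ 144 (mod 1247)
12^4 ≡ 144^2 = 20736 ≡ 784 (mod 1247)
12^8 ≡ 784^2 = 614656 ≡ 1132 (mod 1247)
12^16 ≡ 1132^2 = 1281424 ≡ 755 (mod 1247)
12^32 ≡ 755^2 = 570025 ≡ 146 (mod 1247)
12^64 ≡ 146^2 = 21316 ≡ 117 (mod 1247)
12^128 ≡ 117^2 = 13689 ≡ 1219 (mod 1247)
12^256 ≡ 1219^2 = 1485961 ≡ 784 (mod 1247)
12^512 ≡ 784^2 = 614656 ≡ 1132 (mod 1247)
12^1024 ≡ 1132^2 = 1281424 ≡ 755 (mod 1247)
1246 = 1024 + 128 + 64 + 16 + 8 + 4 + 2 in binary powers of 2.
So 12^1246 ≡ 755 · 1219 · 117 · 755 · 1132 · 784 · 144 ≡ 608 (mod 1247).
Since 608 ≠ 1, base 12 is a Fermat witness: 1247 is composite.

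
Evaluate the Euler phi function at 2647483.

Factor: 2647483 = 89 · 151 · 197.
φ(2647483) = (89−1) · (151−1) · (197−1) = 88 · 150 · 196 = 2587200.

2587200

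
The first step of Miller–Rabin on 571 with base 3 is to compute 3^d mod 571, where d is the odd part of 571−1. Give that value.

571 − 1 = 570 = 2^1 · 285, so d = 285.
3^1 ≡ 3 (mod 571)
3^2 ≡ 3^2 = 9 ≡ 9 (mod 571)
3^4 ≡ 9^2 = 81 ≡ 81 (mod 571)
3^8 ≡ 81^2 = 6561 ≡ 280 (mod 571)
3^16 ≡ 280^2 = 78400 ≡ 173 (mod 571)
3^32 ≡ 173^2 = 29929 ≡ 237 (mod 571)
3^64 ≡ 237^2 = 56169 ≡ 211 (mod 571)
3^128 ≡ 211^2 = 44521 ≡ 554 (mod 571)
3^256 ≡ 554^2 = 306916 ≡ 289 (mod 571)
285 = 256 + 16 + 8 + 4 + 1 in binary powers of 2.
So 3^285 ≡ 289 · 173 · 280 · 81 · 3 ≡ 570 (mod 571).
Since 3^d ≡ 570 (mod 571), base 3 does not prove 571 composite.

570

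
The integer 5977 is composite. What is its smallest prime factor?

5977 is odd.
Digit sum 28, not divisible by 3.
Ends in 7: not divisible by 5.
7: 5977 = 7·853 + 6
11: 5977 = 11·543 + 4
13: 5977 = 13·459 + 10
17: 5977 = 17·351 + 10
19: 5977 = 19·314 + 11
23: 5977 = 23·259 + 20
29: 5977 = 29·206 + 3
31: 5977 = 31·192 + 25
37: 5977 = 37·161 + 20
41: 5977 = 41·145 + 32
43: 5977 = 43·139

43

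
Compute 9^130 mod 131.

9^1 ≡ 9 (mod 131)
9^2 ≡ 9^2 = 81 ≡ 81 (mod 131)
9^4 ≡ 81^2 = 6561 ≡ 11 (mod 131)
9^8 ≡ 11^2 = 121 ≡ 121 (mod 131)
9^16 ≡ 121^2 = 14641 ≡ 100 (mod 131)
9^32 ≡ 100^2 = 10000 ≡ 44 (mod 131)
9^64 ≡ 44^2 = 1936 ≡ 102 (mod 131)
9^128 ≡ 102^2 = 10404 ≡ 55 (mod 131)
130 = 128 + 2 in binary powers of 2.
So 9^130 ≡ 55 · 81 ≡ 1 (mod 131).
Since the result is 1, base 9 gives no evidence that 131 is composite.

1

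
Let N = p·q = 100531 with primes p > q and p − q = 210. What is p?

Since p = q + 210, we have 100531 = q(q + 210), so q² + 210q − 100531 = 0.
Discriminant: 210² + 4·100531 = 44100 + 402124 = 446224; √446224 = 668.
q = (−210 + 668)/2 = 229, and p = q + 210 = 439.
Check: 229 · 439 = 100531.

439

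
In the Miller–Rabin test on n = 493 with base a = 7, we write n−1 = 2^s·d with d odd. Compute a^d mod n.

371

493 − 1 = 492 = 2^2 · 123, so d = 123.
7^1 ≡ 7 (mod 493)
7^2 ≡ 7^2 = 49 ≡ 49 (mod 493)
7^4 ≡ 49^2 = 2401 ≡ 429 (mod 493)
7^8 ≡ 429^2 = 184041 ≡ 152 (mod 493)
7^16 ≡ 152^2 = 23104 ≡ 426 (mod 493)
7^32 ≡ 426^2 = 181476 ≡ 52 (mod 493)
7^64 ≡ 52^2 = 2704 ≡ 239 (mod 493)
123 = 64 + 32 + 16 + 8 + 2 + 1 in binary powers of 2.
So 7^123 ≡ 239 · 52 · 426 · 152 · 49 · 7 ≡ 371 (mod 493).
Squaring chain: 371 → 94; never reaches −1, so base 7 is a Miller–Rabin witness that 493 is composite.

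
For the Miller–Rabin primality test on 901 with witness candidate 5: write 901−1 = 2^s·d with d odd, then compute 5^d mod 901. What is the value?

277

901 − 1 = 900 = 2^2 · 225, so d = 225.
5^1 ≡ 5 (mod 901)
5^2 ≡ 5^2 = 25 ≡ 25 (mod 901)
5^4 ≡ 25^2 = 625 ≡ 625 (mod 901)
5^8 ≡ 625^2 = 390625 ≡ 492 (mod 901)
5^16 ≡ 492^2 = 242064 ≡ 596 (mod 901)
5^32 ≡ 596^2 = 355216 ≡ 222 (mod 901)
5^64 ≡ 222^2 = 49284 ≡ 630 (mod 901)
5^128 ≡ 630^2 = 396900 ≡ 460 (mod 901)
225 = 128 + 64 + 32 + 1 in binary powers of 2.
So 5^225 ≡ 460 · 630 · 222 · 5 ≡ 277 (mod 901).
Squaring chain: 277 → 144; never reaches −1, so base 5 is a Miller–Rabin witness that 901 is composite.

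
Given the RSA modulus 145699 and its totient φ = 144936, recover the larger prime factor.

397

φ(n) = (p−1)(q−1) = n − (p+q) + 1, so p + q = 145699 − 144936 + 1 = 764.
p and q are the roots of t² − 764t + 145699 = 0.
Discriminant: 764² − 4·145699 = 583696 − 582796 = 900; √900 = 30.
q = (764 − 30)/2 = 367, p = (764 + 30)/2 = 397.
Check: 367 · 397 = 145699.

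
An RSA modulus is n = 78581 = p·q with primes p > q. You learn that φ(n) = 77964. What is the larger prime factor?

439

φ(n) = (p−1)(q−1) = n − (p+q) + 1, so p + q = 78581 − 77964 + 1 = 618.
p and q are the roots of t² − 618t + 78581 = 0.
Discriminant: 618² − 4·78581 = 381924 − 314324 = 67600; √67600 = 260.
q = (618 − 260)/2 = 179, p = (618 + 260)/2 = 439.
Check: 179 · 439 = 78581.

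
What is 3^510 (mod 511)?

3^1 ≡ 3 (mod 511)
3^2 ≡ 3^2 = 9 ≡ 9 (mod 511)
3^4 ≡ 9^2 = 81 ≡ 81 (mod 511)
3^8 ≡ 81^2 = 6561 ≡ 429 (mod 511)
3^16 ≡ 429^2 = 184041 ≡ 81 (mod 511)
3^32 ≡ 81^2 = 6561 ≡ 429 (mod 511)
3^64 ≡ 429^2 = 184041 ≡ 81 (mod 511)
3^128 ≡ 81^2 = 6561 ≡ 429 (mod 511)
3^256 ≡ 429^2 = 184041 ≡ 81 (mod 511)
510 = 256 + 128 + 64 + 32 + 16 + 8 + 4 + 2 in binary powers of 2.
So 3^510 ≡ 81 · 429 · 81 · 429 · 81 · 429 · 81 · 9 ≡ 218 (mod 511).
Since 218 ≠ 1, base 3 is a Fermat witness: 511 is composite.

218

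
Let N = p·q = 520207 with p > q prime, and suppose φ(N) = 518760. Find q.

661

φ(n) = (p−1)(q−1) = n − (p+q) + 1, so p + q = 520207 − 518760 + 1 = 1448.
p and q are the roots of t² − 1448t + 520207 = 0.
Discriminant: 1448² − 4·520207 = 2096704 − 2080828 = 15876; √15876 = 126.
q = (1448 − 126)/2 = 661, p = (1448 + 126)/2 = 787.
Check: 661 · 787 = 520207.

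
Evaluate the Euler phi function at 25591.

Factor: 25591 = 157 · 163.
φ(25591) = (157−1) · (163−1) = 156 · 162 = 25272.

25272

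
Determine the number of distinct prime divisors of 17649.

3

17649 = 3^2 · 1961
1961 = 37 · 53
17649 = 3^2 · 37 · 53, which has 3 distinct prime factors.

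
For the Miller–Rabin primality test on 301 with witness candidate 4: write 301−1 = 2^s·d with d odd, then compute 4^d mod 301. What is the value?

78

301 − 1 = 300 = 2^2 · 75, so d = 75.
4^1 ≡ 4 (mod 301)
4^2 ≡ 4^2 = 16 ≡ 16 (mod 301)
4^4 ≡ 16^2 = 256 ≡ 256 (mod 301)
4^8 ≡ 256^2 = 65536 ≡ 219 (mod 301)
4^16 ≡ 219^2 = 47961 ≡ 102 (mod 301)
4^32 ≡ 102^2 = 10404 ≡ 170 (mod 301)
4^64 ≡ 170^2 = 28900 ≡ 4 (mod 301)
75 = 64 + 8 + 2 + 1 in binary powers of 2.
So 4^75 ≡ 4 · 219 · 16 · 4 ≡ 78 (mod 301).
Squaring chain: 78 → 64; never reaches −1, so base 4 is a Miller–Rabin witness that 301 is composite.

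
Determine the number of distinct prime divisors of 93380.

93380 = 2^2 · 23345
23345 = 5 · 4669
4669 = 7 · 667
667 = 23 · 29
93380 = 2^2 · 5 · 7 · 23 · 29, which has 5 distinct prime factors.

5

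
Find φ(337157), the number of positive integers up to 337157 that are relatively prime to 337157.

Factor: 337157 = 23 · 107 · 137.
φ(337157) = (23−1) · (107−1) · (137−1) = 22 · 106 · 136 = 317152.

317152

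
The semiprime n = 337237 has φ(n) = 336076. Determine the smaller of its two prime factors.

563

φ(n) = (p−1)(q−1) = n − (p+q) + 1, so p + q = 337237 − 336076 + 1 = 1162.
p and q are the roots of t² − 1162t + 337237 = 0.
Discriminant: 1162² − 4·337237 = 1350244 − 1348948 = 1296; √1296 = 36.
q = (1162 − 36)/2 = 563, p = (1162 + 36)/2 = 599.
Check: 563 · 599 = 337237.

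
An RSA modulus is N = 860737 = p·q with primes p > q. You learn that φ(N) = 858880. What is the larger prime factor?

977

φ(n) = (p−1)(q−1) = n − (p+q) + 1, so p + q = 860737 − 858880 + 1 = 1858.
p and q are the roots of t² − 1858t + 860737 = 0.
Discriminant: 1858² − 4·860737 = 3452164 − 3442948 = 9216; √9216 = 96.
q = (1858 − 96)/2 = 881, p = (1858 + 96)/2 = 977.
Check: 881 · 977 = 860737.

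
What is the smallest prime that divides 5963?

67

5963 is odd.
Digit sum 23, not divisible by 3.
Ends in 3: not divisible by 5.
7: 5963 = 7·851 + 6
11: 5963 = 11·542 + 1
13: 5963 = 13·458 + 9
17: 5963 = 17·350 + 13
19: 5963 = 19·313 + 16
23: 5963 = 23·259 + 6
29: 5963 = 29·205 + 18
31: 5963 = 31·192 + 11
37: 5963 = 37·161 + 6
41: 5963 = 41·145 + 18
43: 5963 = 43·138 + 29
47: 5963 = 47·126 + 41
53: 5963 = 53·112 + 27
59: 5963 = 59·101 + 4
61: 5963 = 61·97 + 46
67: 5963 = 67·89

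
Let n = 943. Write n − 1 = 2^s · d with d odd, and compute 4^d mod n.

943 − 1 = 942 = 2^1 · 471, so d = 471.
4^1 ≡ 4 (mod 943)
4^2 ≡ 4^2 = 16 ≡ 16 (mod 943)
4^4 ≡ 16^2 = 256 ≡ 256 (mod 943)
4^8 ≡ 256^2 = 65536 ≡ 469 (mod 943)
4^16 ≡ 469^2 = 219961 ≡ 242 (mod 943)
4^32 ≡ 242^2 = 58564 ≡ 98 (mod 943)
4^64 ≡ 98^2 = 9604 ≡ 174 (mod 943)
4^128 ≡ 174^2 = 30276 ≡ 100 (mod 943)
4^256 ≡ 100^2 = 10000 ≡ 570 (mod 943)
471 = 256 + 128 + 64 + 16 + 4 + 2 + 1 in binary powers of 2.
So 4^471 ≡ 570 · 100 · 174 · 242 · 256 · 16 · 4 ≡ 496 (mod 943).
Squaring chain: 496; never reaches −1, so base 4 is a Miller–Rabin witness that 943 is composite.

496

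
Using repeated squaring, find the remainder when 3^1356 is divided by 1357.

3^1 ≡ 3 (mod 1357)
3^2 ≡ 3^2 = 9 ≡ 9 (mod 1357)
3^4 ≡ 9^2 = 81 ≡ 81 (mod 1357)
3^8 ≡ 81^2 = 6561 ≡ 1133 (mod 1357)
3^16 ≡ 1133^2 = 1283689 ≡ 1324 (mod 1357)
3^32 ≡ 1324^2 = 1752976 ≡ 1089 (mod 1357)
3^64 ≡ 1089^2 = 1185921 ≡ 1260 (mod 1357)
3^128 ≡ 1260^2 = 1587600 ≡ 1267 (mod 1357)
3^256 ≡ 1267^2 = 1605289 ≡ 1315 (mod 1357)
3^512 ≡ 1315^2 = 1729225 ≡ 407 (mod 1357)
3^1024 ≡ 407^2 = 165649 ≡ 95 (mod 1357)
1356 = 1024 + 256 + 64 + 8 + 4 in binary powers of 2.
So 3^1356 ≡ 95 · 1315 · 1260 · 1133 · 81 ≡ 487 (mod 1357).
Since 487 ≠ 1, base 3 is a Fermat witness: 1357 is composite.

487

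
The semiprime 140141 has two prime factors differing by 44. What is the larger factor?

397

Since p = q + 44, we have 140141 = q(q + 44), so q² + 44q − 140141 = 0.
Discriminant: 44² + 4·140141 = 1936 + 560564 = 562500; √562500 = 750.
q = (−44 + 750)/2 = 353, and p = q + 44 = 397.
Check: 353 · 397 = 140141.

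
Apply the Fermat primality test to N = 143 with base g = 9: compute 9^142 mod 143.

48

9^1 ≡ 9 (mod 143)
9^2 ≡ 9^2 = 81 ≡ 81 (mod 143)
9^4 ≡ 81^2 = 6561 ≡ 126 (mod 143)
9^8 ≡ 126^2 = 15876 ≡ 3 (mod 143)
9^16 ≡ 3^2 = 9 ≡ 9 (mod 143)
9^32 ≡ 9^2 = 81 ≡ 81 (mod 143)
9^64 ≡ 81^2 = 6561 ≡ 126 (mod 143)
9^128 ≡ 126^2 = 15876 ≡ 3 (mod 143)
142 = 128 + 8 + 4 + 2 in binary powers of 2.
So 9^142 ≡ 3 · 3 · 126 · 81 ≡ 48 (mod 143).
Since 48 ≠ 1, base 9 is a Fermat witness: 143 is composite.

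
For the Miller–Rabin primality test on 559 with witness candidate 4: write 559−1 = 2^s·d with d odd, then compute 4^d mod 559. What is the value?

441

559 − 1 = 558 = 2^1 · 279, so d = 279.
4^1 ≡ 4 (mod 559)
4^2 ≡ 4^2 = 16 ≡ 16 (mod 559)
4^4 ≡ 16^2 = 256 ≡ 256 (mod 559)
4^8 ≡ 256^2 = 65536 ≡ 133 (mod 559)
4^16 ≡ 133^2 = 17689 ≡ 360 (mod 559)
4^32 ≡ 360^2 = 129600 ≡ 471 (mod 559)
4^64 ≡ 471^2 = 221841 ≡ 477 (mod 559)
4^128 ≡ 477^2 = 227529 ≡ 16 (mod 559)
4^256 ≡ 16^2 = 256 ≡ 256 (mod 559)
279 = 256 + 16 + 4 + 2 + 1 in binary powers of 2.
So 4^279 ≡ 256 · 360 · 256 · 16 · 4 ≡ 441 (mod 559).
Squaring chain: 441; never reaches −1, so base 4 is a Miller–Rabin witness that 559 is composite.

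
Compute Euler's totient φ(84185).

Factor: 84185 = 5 · 113 · 149.
φ(84185) = (5−1) · (113−1) · (149−1) = 4 · 112 · 148 = 66304.

66304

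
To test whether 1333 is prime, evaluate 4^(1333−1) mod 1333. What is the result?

4^1 ≡ 4 (mod 1333)
4^2 ≡ 4^2 = 16 ≡ 16 (mod 1333)
4^4 ≡ 16^2 = 256 ≡ 256 (mod 1333)
4^8 ≡ 256^2 = 65536 ≡ 219 (mod 1333)
4^16 ≡ 219^2 = 47961 ≡ 1306 (mod 1333)
4^32 ≡ 1306^2 = 1705636 ≡ 729 (mod 1333)
4^64 ≡ 729^2 = 531441 ≡ 907 (mod 1333)
4^128 ≡ 907^2 = 822649 ≡ 188 (mod 1333)
4^256 ≡ 188^2 = 35344 ≡ 686 (mod 1333)
4^512 ≡ 686^2 = 470596 ≡ 47 (mod 1333)
4^1024 ≡ 47^2 = 2209 ≡ 876 (mod 1333)
1332 = 1024 + 256 + 32 + 16 + 4 in binary powers of 2.
So 4^1332 ≡ 876 · 686 · 729 · 1306 · 256 ≡ 16 (mod 1333).
Since 16 ≠ 1, base 4 is a Fermat witness: 1333 is composite.

16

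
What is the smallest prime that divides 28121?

61

28121 is odd.
Digit sum 14, not divisible by 3.
Ends in 1: not divisible by 5.
7: 28121 = 7·4017 + 2
11: 28121 = 11·2556 + 5
13: 28121 = 13·2163 + 2
17: 28121 = 17·1654 + 3
19: 28121 = 19·1480 + 1
23: 28121 = 23·1222 + 15
29: 28121 = 29·969 + 20
31: 28121 = 31·907 + 4
37: 28121 = 37·760 + 1
41: 28121 = 41·685 + 36
43: 28121 = 43·653 + 42
47: 28121 = 47·598 + 15
53: 28121 = 53·530 + 31
59: 28121 = 59·476 + 37
61: 28121 = 61·461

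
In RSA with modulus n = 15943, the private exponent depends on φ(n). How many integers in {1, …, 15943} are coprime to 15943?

Factor: 15943 = 107 · 149.
φ(15943) = (107−1) · (149−1) = 106 · 148 = 15688.

15688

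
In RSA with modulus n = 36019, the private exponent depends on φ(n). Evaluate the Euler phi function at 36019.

35640

Factor: 36019 = 181 · 199.
φ(36019) = (181−1) · (199−1) = 180 · 198 = 35640.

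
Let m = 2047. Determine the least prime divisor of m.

23

2047 is odd.
Digit sum 13, not divisible by 3.
Ends in 7: not divisible by 5.
7: 2047 = 7·292 + 3
11: 2047 = 11·186 + 1
13: 2047 = 13·157 + 6
17: 2047 = 17·120 + 7
19: 2047 = 19·107 + 14
23: 2047 = 23·89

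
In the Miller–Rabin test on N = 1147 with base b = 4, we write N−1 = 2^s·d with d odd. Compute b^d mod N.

1147 − 1 = 1146 = 2^1 · 573, so d = 573.
4^1 ≡ 4 (mod 1147)
4^2 ≡ 4^2 = 16 ≡ 16 (mod 1147)
4^4 ≡ 16^2 = 256 ≡ 256 (mod 1147)
4^8 ≡ 256^2 = 65536 ≡ 157 (mod 1147)
4^16 ≡ 157^2 = 24649 ≡ 562 (mod 1147)
4^32 ≡ 562^2 = 315844 ≡ 419 (mod 1147)
4^64 ≡ 419^2 = 175561 ≡ 70 (mod 1147)
4^128 ≡ 70^2 = 4900 ≡ 312 (mod 1147)
4^256 ≡ 312^2 = 97344 ≡ 996 (mod 1147)
4^512 ≡ 996^2 = 992016 ≡ 1008 (mod 1147)
573 = 512 + 32 + 16 + 8 + 4 + 1 in binary powers of 2.
So 4^573 ≡ 1008 · 419 · 562 · 157 · 256 · 4 ≡ 529 (mod 1147).
Squaring chain: 529; never reaches −1, so base 4 is a Miller–Rabin witness that 1147 is composite.

529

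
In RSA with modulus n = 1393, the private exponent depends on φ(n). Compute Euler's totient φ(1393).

Factor: 1393 = 7 · 199.
φ(1393) = (7−1) · (199−1) = 6 · 198 = 1188.

1188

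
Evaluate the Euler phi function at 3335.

Factor: 3335 = 5 · 23 · 29.
φ(3335) = (5−1) · (23−1) · (29−1) = 4 · 22 · 28 = 2464.

2464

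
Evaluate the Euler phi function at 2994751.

Factor: 2994751 = 101 · 149 · 199.
φ(2994751) = (101−1) · (149−1) · (199−1) = 100 · 148 · 198 = 2930400.

2930400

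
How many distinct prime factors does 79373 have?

79373 = 7 · 11339
11339 = 17 · 667
667 = 23 · 29
79373 = 7 · 17 · 23 · 29, which has 4 distinct prime factors.

4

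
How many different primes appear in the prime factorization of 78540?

78540 = 2^2 · 19635
19635 = 3 · 6545
6545 = 5 · 1309
1309 = 7 · 187
187 = 11 · 17
78540 = 2^2 · 3 · 5 · 7 · 11 · 17, which has 6 distinct prime factors.

6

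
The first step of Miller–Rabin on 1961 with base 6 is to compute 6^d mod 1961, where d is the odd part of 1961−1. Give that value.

820

1961 − 1 = 1960 = 2^3 · 245, so d = 245.
6^1 ≡ 6 (mod 1961)
6^2 ≡ 6^2 = 36 ≡ 36 (mod 1961)
6^4 ≡ 36^2 = 1296 ≡ 1296 (mod 1961)
6^8 ≡ 1296^2 = 1679616 ≡ 1000 (mod 1961)
6^16 ≡ 1000^2 = 1000000 ≡ 1851 (mod 1961)
6^32 ≡ 1851^2 = 3426201 ≡ 334 (mod 1961)
6^64 ≡ 334^2 = 111556 ≡ 1740 (mod 1961)
6^128 ≡ 1740^2 = 3027600 ≡ 1777 (mod 1961)
245 = 128 + 64 + 32 + 16 + 4 + 1 in binary powers of 2.
So 6^245 ≡ 1777 · 1740 · 334 · 1851 · 1296 · 6 ≡ 820 (mod 1961).
Squaring chain: 820 → 1738 → 704; never reaches −1, so base 6 is a Miller–Rabin witness that 1961 is composite.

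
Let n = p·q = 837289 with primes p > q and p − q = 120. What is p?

977

Since p = q + 120, we have 837289 = q(q + 120), so q² + 120q − 837289 = 0.
Discriminant: 120² + 4·837289 = 14400 + 3349156 = 3363556; √3363556 = 1834.
q = (−120 + 1834)/2 = 857, and p = q + 120 = 977.
Check: 857 · 977 = 837289.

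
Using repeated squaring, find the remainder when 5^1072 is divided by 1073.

5^1 ≡ 5 (mod 1073)
5^2 ≡ 5^2 = 25 ≡ 25 (mod 1073)
5^4 ≡ 25^2 = 625 ≡ 625 (mod 1073)
5^8 ≡ 625^2 = 390625 ≡ 53 (mod 1073)
5^16 ≡ 53^2 = 2809 ≡ 663 (mod 1073)
5^32 ≡ 663^2 = 439569 ≡ 712 (mod 1073)
5^64 ≡ 712^2 = 506944 ≡ 488 (mod 1073)
5^128 ≡ 488^2 = 238144 ≡ 1011 (mod 1073)
5^256 ≡ 1011^2 = 1022121 ≡ 625 (mod 1073)
5^512 ≡ 625^2 = 390625 ≡ 53 (mod 1073)
5^1024 ≡ 53^2 = 2809 ≡ 663 (mod 1073)
1072 = 1024 + 32 + 16 in binary powers of 2.
So 5^1072 ≡ 663 · 712 · 663 ≡ 488 (mod 1073).
Since 488 ≠ 1, base 5 is a Fermat witness: 1073 is composite.

488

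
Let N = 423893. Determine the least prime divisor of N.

423893 is odd.
Digit sum 29, not divisible by 3.
Ends in 3: not divisible by 5.
7: 423893 = 7·60556 + 1
11: 423893 = 11·38535 + 8
13: 423893 = 13·32607 + 2
17: 423893 = 17·24934 + 15
19: 423893 = 19·22310 + 3
23: 423893 = 23·18430 + 3
29: 423893 = 29·14617

29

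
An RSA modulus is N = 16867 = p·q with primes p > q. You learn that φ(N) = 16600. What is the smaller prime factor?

101

φ(n) = (p−1)(q−1) = n − (p+q) + 1, so p + q = 16867 − 16600 + 1 = 268.
p and q are the roots of t² − 268t + 16867 = 0.
Discriminant: 268² − 4·16867 = 71824 − 67468 = 4356; √4356 = 66.
q = (268 − 66)/2 = 101, p = (268 + 66)/2 = 167.
Check: 101 · 167 = 16867.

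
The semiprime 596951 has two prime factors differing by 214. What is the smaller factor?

Since p = q + 214, we have 596951 = q(q + 214), so q² + 214q − 596951 = 0.
Discriminant: 214² + 4·596951 = 45796 + 2387804 = 2433600; √2433600 = 1560.
q = (−214 + 1560)/2 = 673, and p = q + 214 = 887.
Check: 673 · 887 = 596951.

673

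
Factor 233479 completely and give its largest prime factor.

233479 = 29 · 8051
8051 = 83 · 97
97 is prime.
So 233479 = 29 · 83 · 97; the largest prime factor is 97.

97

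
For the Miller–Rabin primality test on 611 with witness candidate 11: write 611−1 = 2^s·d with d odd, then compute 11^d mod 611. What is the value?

527

611 − 1 = 610 = 2^1 · 305, so d = 305.
11^1 ≡ 11 (mod 611)
11^2 ≡ 11^2 = 121 ≡ 121 (mod 611)
11^4 ≡ 121^2 = 14641 ≡ 588 (mod 611)
11^8 ≡ 588^2 = 345744 ≡ 529 (mod 611)
11^16 ≡ 529^2 = 279841 ≡ 3 (mod 611)
11^32 ≡ 3^2 = 9 ≡ 9 (mod 611)
11^64 ≡ 9^2 = 81 ≡ 81 (mod 611)
11^128 ≡ 81^2 = 6561 ≡ 451 (mod 611)
11^256 ≡ 451^2 = 203401 ≡ 549 (mod 611)
305 = 256 + 32 + 16 + 1 in binary powers of 2.
So 11^305 ≡ 549 · 9 · 3 · 11 ≡ 527 (mod 611).
Squaring chain: 527; never reaches −1, so base 11 is a Miller–Rabin witness that 611 is composite.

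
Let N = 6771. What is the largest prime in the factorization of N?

6771 = 3 · 2257
2257 = 37 · 61
61 is prime.
So 6771 = 3 · 37 · 61; the largest prime factor is 61.

61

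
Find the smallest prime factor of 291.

291 is odd.
Digit sum 12, divisible by 3.

3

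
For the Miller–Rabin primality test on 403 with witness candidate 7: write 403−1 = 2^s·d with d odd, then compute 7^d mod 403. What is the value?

403 − 1 = 402 = 2^1 · 201, so d = 201.
7^1 ≡ 7 (mod 403)
7^2 ≡ 7^2 = 49 ≡ 49 (mod 403)
7^4 ≡ 49^2 = 2401 ≡ 386 (mod 403)
7^8 ≡ 386^2 = 148996 ≡ 289 (mod 403)
7^16 ≡ 289^2 = 83521 ≡ 100 (mod 403)
7^32 ≡ 100^2 = 10000 ≡ 328 (mod 403)
7^64 ≡ 328^2 = 107584 ≡ 386 (mod 403)
7^128 ≡ 386^2 = 148996 ≡ 289 (mod 403)
201 = 128 + 64 + 8 + 1 in binary powers of 2.
So 7^201 ≡ 289 · 386 · 289 · 7 ≡ 190 (mod 403).
Squaring chain: 190; never reaches −1, so base 7 is a Miller–Rabin witness that 403 is composite.

190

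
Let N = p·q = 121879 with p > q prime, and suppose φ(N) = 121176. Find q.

φ(n) = (p−1)(q−1) = n − (p+q) + 1, so p + q = 121879 − 121176 + 1 = 704.
p and q are the roots of t² − 704t + 121879 = 0.
Discriminant: 704² − 4·121879 = 495616 − 487516 = 8100; √8100 = 90.
q = (704 − 90)/2 = 307, p = (704 + 90)/2 = 397.
Check: 307 · 397 = 121879.

307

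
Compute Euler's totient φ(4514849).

4432896

Factor: 4514849 = 149 · 157 · 193.
φ(4514849) = (149−1) · (157−1) · (193−1) = 148 · 156 · 192 = 4432896.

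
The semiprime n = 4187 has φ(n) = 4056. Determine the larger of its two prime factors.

79

φ(n) = (p−1)(q−1) = n − (p+q) + 1, so p + q = 4187 − 4056 + 1 = 132.
p and q are the roots of t² − 132t + 4187 = 0.
Discriminant: 132² − 4·4187 = 17424 − 16748 = 676; √676 = 26.
q = (132 − 26)/2 = 53, p = (132 + 26)/2 = 79.
Check: 53 · 79 = 4187.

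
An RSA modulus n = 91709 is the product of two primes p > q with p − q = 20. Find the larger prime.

313

Since p = q + 20, we have 91709 = q(q + 20), so q² + 20q − 91709 = 0.
Discriminant: 20² + 4·91709 = 400 + 366836 = 367236; √367236 = 606.
q = (−20 + 606)/2 = 293, and p = q + 20 = 313.
Check: 293 · 313 = 91709.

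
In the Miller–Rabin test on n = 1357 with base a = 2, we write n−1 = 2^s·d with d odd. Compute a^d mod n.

1357 − 1 = 1356 = 2^2 · 339, so d = 339.
2^1 ≡ 2 (mod 1357)
2^2 ≡ 2^2 = 4 ≡ 4 (mod 1357)
2^4 ≡ 4^2 = 16 ≡ 16 (mod 1357)
2^8 ≡ 16^2 = 256 ≡ 256 (mod 1357)
2^16 ≡ 256^2 = 65536 ≡ 400 (mod 1357)
2^32 ≡ 400^2 = 160000 ≡ 1231 (mod 1357)
2^64 ≡ 1231^2 = 1515361 ≡ 949 (mod 1357)
2^128 ≡ 949^2 = 900601 ≡ 910 (mod 1357)
2^256 ≡ 910^2 = 828100 ≡ 330 (mod 1357)
339 = 256 + 64 + 16 + 2 + 1 in binary powers of 2.
So 2^339 ≡ 330 · 949 · 400 · 4 · 2 ≡ 857 (mod 1357).
Squaring chain: 857 → 312; never reaches −1, so base 2 is a Miller–Rabin witness that 1357 is composite.

857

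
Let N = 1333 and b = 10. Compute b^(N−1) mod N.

10^1 ≡ 10 (mod 1333)
10^2 ≡ 10^2 = 100 ≡ 100 (mod 1333)
10^4 ≡ 100^2 = 10000 ≡ 669 (mod 1333)
10^8 ≡ 669^2 = 447561 ≡ 1006 (mod 1333)
10^16 ≡ 1006^2 = 1012036 ≡ 289 (mod 1333)
10^32 ≡ 289^2 = 83521 ≡ 875 (mod 1333)
10^64 ≡ 875^2 = 765625 ≡ 483 (mod 1333)
10^128 ≡ 483^2 = 233289 ≡ 14 (mod 1333)
10^256 ≡ 14^2 = 196 ≡ 196 (mod 1333)
10^512 ≡ 196^2 = 38416 ≡ 1092 (mod 1333)
10^1024 ≡ 1092^2 = 1192464 ≡ 762 (mod 1333)
1332 = 1024 + 256 + 32 + 16 + 4 in binary powers of 2.
So 10^1332 ≡ 762 · 196 · 875 · 289 · 669 ≡ 686 (mod 1333).
Since 686 ≠ 1, base 10 is a Fermat witness: 1333 is composite.

686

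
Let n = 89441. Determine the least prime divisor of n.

89441 is odd.
Digit sum 26, not divisible by 3.
Ends in 1: not divisible by 5.
7: 89441 = 7·12777 + 2
11: 89441 = 11·8131

11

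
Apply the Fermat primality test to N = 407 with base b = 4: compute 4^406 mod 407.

70

4^1 ≡ 4 (mod 407)
4^2 ≡ 4^2 = 16 ≡ 16 (mod 407)
4^4 ≡ 16^2 = 256 ≡ 256 (mod 407)
4^8 ≡ 256^2 = 65536 ≡ 9 (mod 407)
4^16 ≡ 9^2 = 81 ≡ 81 (mod 407)
4^32 ≡ 81^2 = 6561 ≡ 49 (mod 407)
4^64 ≡ 49^2 = 2401 ≡ 366 (mod 407)
4^128 ≡ 366^2 = 133956 ≡ 53 (mod 407)
4^256 ≡ 53^2 = 2809 ≡ 367 (mod 407)
406 = 256 + 128 + 16 + 4 + 2 in binary powers of 2.
So 4^406 ≡ 367 · 53 · 81 · 256 · 16 ≡ 70 (mod 407).
Since 70 ≠ 1, base 4 is a Fermat witness: 407 is composite.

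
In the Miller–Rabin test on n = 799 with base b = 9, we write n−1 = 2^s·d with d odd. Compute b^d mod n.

784

799 − 1 = 798 = 2^1 · 399, so d = 399.
9^1 ≡ 9 (mod 799)
9^2 ≡ 9^2 = 81 ≡ 81 (mod 799)
9^4 ≡ 81^2 = 6561 ≡ 169 (mod 799)
9^8 ≡ 169^2 = 28561 ≡ 596 (mod 799)
9^16 ≡ 596^2 = 355216 ≡ 460 (mod 799)
9^32 ≡ 460^2 = 211600 ≡ 664 (mod 799)
9^64 ≡ 664^2 = 440896 ≡ 647 (mod 799)
9^128 ≡ 647^2 = 418609 ≡ 732 (mod 799)
9^256 ≡ 732^2 = 535824 ≡ 494 (mod 799)
399 = 256 + 128 + 8 + 4 + 2 + 1 in binary powers of 2.
So 9^399 ≡ 494 · 732 · 596 · 169 · 81 · 9 ≡ 784 (mod 799).
Squaring chain: 784; never reaches −1, so base 9 is a Miller–Rabin witness that 799 is composite.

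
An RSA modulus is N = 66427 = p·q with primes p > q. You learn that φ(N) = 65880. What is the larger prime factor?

367

φ(n) = (p−1)(q−1) = n − (p+q) + 1, so p + q = 66427 − 65880 + 1 = 548.
p and q are the roots of t² − 548t + 66427 = 0.
Discriminant: 548² − 4·66427 = 300304 − 265708 = 34596; √34596 = 186.
q = (548 − 186)/2 = 181, p = (548 + 186)/2 = 367.
Check: 181 · 367 = 66427.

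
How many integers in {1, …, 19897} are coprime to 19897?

19600

Factor: 19897 = 101 · 197.
φ(19897) = (101−1) · (197−1) = 100 · 196 = 19600.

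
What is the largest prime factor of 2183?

59

2183 = 37 · 59
59 is prime.
So 2183 = 37 · 59; the largest prime factor is 59.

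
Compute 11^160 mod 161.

32

11^1 ≡ 11 (mod 161)
11^2 ≡ 11^2 = 121 ≡ 121 (mod 161)
11^4 ≡ 121^2 = 14641 ≡ 151 (mod 161)
11^8 ≡ 151^2 = 22801 ≡ 100 (mod 161)
11^16 ≡ 100^2 = 10000 ≡ 18 (mod 161)
11^32 ≡ 18^2 = 324 ≡ 2 (mod 161)
11^64 ≡ 2^2 = 4 ≡ 4 (mod 161)
11^128 ≡ 4^2 = 16 ≡ 16 (mod 161)
160 = 128 + 32 in binary powers of 2.
So 11^160 ≡ 16 · 2 ≡ 32 (mod 161).
Since 32 ≠ 1, base 11 is a Fermat witness: 161 is composite.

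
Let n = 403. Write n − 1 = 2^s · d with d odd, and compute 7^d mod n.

190

403 − 1 = 402 = 2^1 · 201, so d = 201.
7^1 ≡ 7 (mod 403)
7^2 ≡ 7^2 = 49 ≡ 49 (mod 403)
7^4 ≡ 49^2 = 2401 ≡ 386 (mod 403)
7^8 ≡ 386^2 = 148996 ≡ 289 (mod 403)
7^16 ≡ 289^2 = 83521 ≡ 100 (mod 403)
7^32 ≡ 100^2 = 10000 ≡ 328 (mod 403)
7^64 ≡ 328^2 = 107584 ≡ 386 (mod 403)
7^128 ≡ 386^2 = 148996 ≡ 289 (mod 403)
201 = 128 + 64 + 8 + 1 in binary powers of 2.
So 7^201 ≡ 289 · 386 · 289 · 7 ≡ 190 (mod 403).
Squaring chain: 190; never reaches −1, so base 7 is a Miller–Rabin witness that 403 is composite.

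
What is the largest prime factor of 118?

118 = 2 · 59
59 is prime.
So 118 = 2 · 59; the largest prime factor is 59.

59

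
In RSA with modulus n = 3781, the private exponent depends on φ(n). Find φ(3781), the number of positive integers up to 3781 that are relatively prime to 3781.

3564

Factor: 3781 = 19 · 199.
φ(3781) = (19−1) · (199−1) = 18 · 198 = 3564.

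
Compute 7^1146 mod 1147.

1120

7^1 ≡ 7 (mod 1147)
7^2 ≡ 7^2 = 49 ≡ 49 (mod 1147)
7^4 ≡ 49^2 = 2401 ≡ 107 (mod 1147)
7^8 ≡ 107^2 = 11449 ≡ 1126 (mod 1147)
7^16 ≡ 1126^2 = 1267876 ≡ 441 (mod 1147)
7^32 ≡ 441^2 = 194481 ≡ 638 (mod 1147)
7^64 ≡ 638^2 = 407044 ≡ 1006 (mod 1147)
7^128 ≡ 1006^2 = 1012036 ≡ 382 (mod 1147)
7^256 ≡ 382^2 = 145924 ≡ 255 (mod 1147)
7^512 ≡ 255^2 = 65025 ≡ 793 (mod 1147)
7^1024 ≡ 793^2 = 628849 ≡ 293 (mod 1147)
1146 = 1024 + 64 + 32 + 16 + 8 + 2 in binary powers of 2.
So 7^1146 ≡ 293 · 1006 · 638 · 441 · 1126 · 49 ≡ 1120 (mod 1147).
Since 1120 ≠ 1, base 7 is a Fermat witness: 1147 is composite.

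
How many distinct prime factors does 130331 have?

2

130331 = 47^2 · 59
130331 = 47^2 · 59, which has 2 distinct prime factors.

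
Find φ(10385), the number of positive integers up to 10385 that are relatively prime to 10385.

Factor: 10385 = 5 · 31 · 67.
φ(10385) = (5−1) · (31−1) · (67−1) = 4 · 30 · 66 = 7920.

7920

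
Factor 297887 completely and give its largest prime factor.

297887 = 37 · 8051
8051 = 83 · 97
97 is prime.
So 297887 = 37 · 83 · 97; the largest prime factor is 97.

97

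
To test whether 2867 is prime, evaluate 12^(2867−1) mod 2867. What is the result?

12^1 ≡ 12 (mod 2867)
12^2 ≡ 12^2 = 144 ≡ 144 (mod 2867)
12^4 ≡ 144^2 = 20736 ≡ 667 (mod 2867)
12^8 ≡ 667^2 = 444889 ≡ 504 (mod 2867)
12^16 ≡ 504^2 = 254016 ≡ 1720 (mod 2867)
12^32 ≡ 1720^2 = 2958400 ≡ 2523 (mod 2867)
12^64 ≡ 2523^2 = 6365529 ≡ 789 (mod 2867)
12^128 ≡ 789^2 = 622521 ≡ 382 (mod 2867)
12^256 ≡ 382^2 = 145924 ≡ 2574 (mod 2867)
12^512 ≡ 2574^2 = 6625476 ≡ 2706 (mod 2867)
12^1024 ≡ 2706^2 = 7322436 ≡ 118 (mod 2867)
12^2048 ≡ 118^2 = 13924 ≡ 2456 (mod 2867)
2866 = 2048 + 512 + 256 + 32 + 16 + 2 in binary powers of 2.
So 12^2866 ≡ 2456 · 2706 · 2574 · 2523 · 1720 · 144 ≡ 683 (mod 2867).
Since 683 ≠ 1, base 12 is a Fermat witness: 2867 is composite.

683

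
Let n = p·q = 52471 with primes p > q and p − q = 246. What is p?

383

Since p = q + 246, we have 52471 = q(q + 246), so q² + 246q − 52471 = 0.
Discriminant: 246² + 4·52471 = 60516 + 209884 = 270400; √270400 = 520.
q = (−246 + 520)/2 = 137, and p = q + 246 = 383.
Check: 137 · 383 = 52471.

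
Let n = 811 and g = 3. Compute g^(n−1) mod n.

3^1 ≡ 3 (mod 811)
3^2 ≡ 3^2 = 9 ≡ 9 (mod 811)
3^4 ≡ 9^2 = 81 ≡ 81 (mod 811)
3^8 ≡ 81^2 = 6561 ≡ 73 (mod 811)
3^16 ≡ 73^2 = 5329 ≡ 463 (mod 811)
3^32 ≡ 463^2 = 214369 ≡ 265 (mod 811)
3^64 ≡ 265^2 = 70225 ≡ 479 (mod 811)
3^128 ≡ 479^2 = 229441 ≡ 739 (mod 811)
3^256 ≡ 739^2 = 546121 ≡ 318 (mod 811)
3^512 ≡ 318^2 = 101124 ≡ 560 (mod 811)
810 = 512 + 256 + 32 + 8 + 2 in binary powers of 2.
So 3^810 ≡ 560 · 318 · 265 · 73 · 9 ≡ 1 (mod 811).
Since the result is 1, base 3 gives no evidence that 811 is composite.

1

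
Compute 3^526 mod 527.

3^1 ≡ 3 (mod 527)
3^2 ≡ 3^2 = 9 ≡ 9 (mod 527)
3^4 ≡ 9^2 = 81 ≡ 81 (mod 527)
3^8 ≡ 81^2 = 6561 ≡ 237 (mod 527)
3^16 ≡ 237^2 = 56169 ≡ 307 (mod 527)
3^32 ≡ 307^2 = 94249 ≡ 443 (mod 527)
3^64 ≡ 443^2 = 196249 ≡ 205 (mod 527)
3^128 ≡ 205^2 = 42025 ≡ 392 (mod 527)
3^256 ≡ 392^2 = 153664 ≡ 307 (mod 527)
3^512 ≡ 307^2 = 94249 ≡ 443 (mod 527)
526 = 512 + 8 + 4 + 2 in binary powers of 2.
So 3^526 ≡ 443 · 237 · 81 · 9 ≡ 121 (mod 527).
Since 121 ≠ 1, base 3 is a Fermat witness: 527 is composite.

121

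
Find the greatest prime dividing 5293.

5293 = 67 · 79
79 is prime.
So 5293 = 67 · 79; the largest prime factor is 79.

79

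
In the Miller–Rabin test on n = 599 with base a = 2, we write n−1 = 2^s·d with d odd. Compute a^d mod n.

599 − 1 = 598 = 2^1 · 299, so d = 299.
2^1 ≡ 2 (mod 599)
2^2 ≡ 2^2 = 4 ≡ 4 (mod 599)
2^4 ≡ 4^2 = 16 ≡ 16 (mod 599)
2^8 ≡ 16^2 = 256 ≡ 256 (mod 599)
2^16 ≡ 256^2 = 65536 ≡ 245 (mod 599)
2^32 ≡ 245^2 = 60025 ≡ 125 (mod 599)
2^64 ≡ 125^2 = 15625 ≡ 51 (mod 599)
2^128 ≡ 51^2 = 2601 ≡ 205 (mod 599)
2^256 ≡ 205^2 = 42025 ≡ 95 (mod 599)
299 = 256 + 32 + 8 + 2 + 1 in binary powers of 2.
So 2^299 ≡ 95 · 125 · 256 · 4 · 2 ≡ 1 (mod 599).
Since 2^d ≡ 1 (mod 599), base 2 does not prove 599 composite.

1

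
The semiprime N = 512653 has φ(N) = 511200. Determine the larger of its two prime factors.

853

φ(n) = (p−1)(q−1) = n − (p+q) + 1, so p + q = 512653 − 511200 + 1 = 1454.
p and q are the roots of t² − 1454t + 512653 = 0.
Discriminant: 1454² − 4·512653 = 2114116 − 2050612 = 63504; √63504 = 252.
q = (1454 − 252)/2 = 601, p = (1454 + 252)/2 = 853.
Check: 601 · 853 = 512653.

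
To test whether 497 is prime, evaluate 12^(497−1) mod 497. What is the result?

79

12^1 ≡ 12 (mod 497)
12^2 ≡ 12^2 = 144 ≡ 144 (mod 497)
12^4 ≡ 144^2 = 20736 ≡ 359 (mod 497)
12^8 ≡ 359^2 = 128881 ≡ 158 (mod 497)
12^16 ≡ 158^2 = 24964 ≡ 114 (mod 497)
12^32 ≡ 114^2 = 12996 ≡ 74 (mod 497)
12^64 ≡ 74^2 = 5476 ≡ 9 (mod 497)
12^128 ≡ 9^2 = 81 ≡ 81 (mod 497)
12^256 ≡ 81^2 = 6561 ≡ 100 (mod 497)
496 = 256 + 128 + 64 + 32 + 16 in binary powers of 2.
So 12^496 ≡ 100 · 81 · 9 · 74 · 114 ≡ 79 (mod 497).
Since 79 ≠ 1, base 12 is a Fermat witness: 497 is composite.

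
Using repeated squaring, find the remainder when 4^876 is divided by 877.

4^1 ≡ 4 (mod 877)
4^2 ≡ 4^2 = 16 ≡ 16 (mod 877)
4^4 ≡ 16^2 = 256 ≡ 256 (mod 877)
4^8 ≡ 256^2 = 65536 ≡ 638 (mod 877)
4^16 ≡ 638^2 = 407044 ≡ 116 (mod 877)
4^32 ≡ 116^2 = 13456 ≡ 301 (mod 877)
4^64 ≡ 301^2 = 90601 ≡ 270 (mod 877)
4^128 ≡ 270^2 = 72900 ≡ 109 (mod 877)
4^256 ≡ 109^2 = 11881 ≡ 480 (mod 877)
4^512 ≡ 480^2 = 230400 ≡ 626 (mod 877)
876 = 512 + 256 + 64 + 32 + 8 + 4 in binary powers of 2.
So 4^876 ≡ 626 · 480 · 270 · 301 · 638 · 256 ≡ 1 (mod 877).
Since the result is 1, base 4 gives no evidence that 877 is composite.

1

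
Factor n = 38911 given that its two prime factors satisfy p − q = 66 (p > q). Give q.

Since p = q + 66, we have 38911 = q(q + 66), so q² + 66q − 38911 = 0.
Discriminant: 66² + 4·38911 = 4356 + 155644 = 160000; √160000 = 400.
q = (−66 + 400)/2 = 167, and p = q + 66 = 233.
Check: 167 · 233 = 38911.

167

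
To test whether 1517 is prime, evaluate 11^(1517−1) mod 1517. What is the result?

359

11^1 ≡ 11 (mod 1517)
11^2 ≡ 11^2 = 121 ≡ 121 (mod 1517)
11^4 ≡ 121^2 = 14641 ≡ 988 (mod 1517)
11^8 ≡ 988^2 = 976144 ≡ 713 (mod 1517)
11^16 ≡ 713^2 = 508369 ≡ 174 (mod 1517)
11^32 ≡ 174^2 = 30276 ≡ 1453 (mod 1517)
11^64 ≡ 1453^2 = 2111209 ≡ 1062 (mod 1517)
11^128 ≡ 1062^2 = 1127844 ≡ 713 (mod 1517)
11^256 ≡ 713^2 = 508369 ≡ 174 (mod 1517)
11^512 ≡ 174^2 = 30276 ≡ 1453 (mod 1517)
11^1024 ≡ 1453^2 = 2111209 ≡ 1062 (mod 1517)
1516 = 1024 + 256 + 128 + 64 + 32 + 8 + 4 in binary powers of 2.
So 11^1516 ≡ 1062 · 174 · 713 · 1062 · 1453 · 713 · 988 ≡ 359 (mod 1517).
Since 359 ≠ 1, base 11 is a Fermat witness: 1517 is composite.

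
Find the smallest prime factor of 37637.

37637 is odd.
Digit sum 26, not divisible by 3.
Ends in 7: not divisible by 5.
7: 37637 = 7·5376 + 5
11: 37637 = 11·3421 + 6
13: 37637 = 13·2895 + 2
17: 37637 = 17·2213 + 16
19: 37637 = 19·1980 + 17
23: 37637 = 23·1636 + 9
29: 37637 = 29·1297 + 24
31: 37637 = 31·1214 + 3
37: 37637 = 37·1017 + 8
41: 37637 = 41·917 + 40
43: 37637 = 43·875 + 12
47: 37637 = 47·800 + 37
53: 37637 = 53·710 + 7
59: 37637 = 59·637 + 54
61: 37637 = 61·617

61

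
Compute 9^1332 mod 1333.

9^1 ≡ 9 (mod 1333)
9^2 ≡ 9^2 = 81 ≡ 81 (mod 1333)
9^4 ≡ 81^2 = 6561 ≡ 1229 (mod 1333)
9^8 ≡ 1229^2 = 1510441 ≡ 152 (mod 1333)
9^16 ≡ 152^2 = 23104 ≡ 443 (mod 1333)
9^32 ≡ 443^2 = 196249 ≡ 298 (mod 1333)
9^64 ≡ 298^2 = 88804 ≡ 826 (mod 1333)
9^128 ≡ 826^2 = 682276 ≡ 1113 (mod 1333)
9^256 ≡ 1113^2 = 1238769 ≡ 412 (mod 1333)
9^512 ≡ 412^2 = 169744 ≡ 453 (mod 1333)
9^1024 ≡ 453^2 = 205209 ≡ 1260 (mod 1333)
1332 = 1024 + 256 + 32 + 16 + 4 in binary powers of 2.
So 9^1332 ≡ 1260 · 412 · 298 · 443 · 1229 ≡ 250 (mod 1333).
Since 250 ≠ 1, base 9 is a Fermat witness: 1333 is composite.

250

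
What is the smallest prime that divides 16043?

16043 is odd.
Digit sum 14, not divisible by 3.
Ends in 3: not divisible by 5.
7: 16043 = 7·2291 + 6
11: 16043 = 11·1458 + 5
13: 16043 = 13·1234 + 1
17: 16043 = 17·943 + 12
19: 16043 = 19·844 + 7
23: 16043 = 23·697 + 12
29: 16043 = 29·553 + 6
31: 16043 = 31·517 + 16
37: 16043 = 37·433 + 22
41: 16043 = 41·391 + 12
43: 16043 = 43·373 + 4
47: 16043 = 47·341 + 16
53: 16043 = 53·302 + 37
59: 16043 = 59·271 + 54
61: 16043 = 61·263

61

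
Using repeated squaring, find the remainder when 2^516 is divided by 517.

460

2^1 ≡ 2 (mod 517)
2^2 ≡ 2^2 = 4 ≡ 4 (mod 517)
2^4 ≡ 4^2 = 16 ≡ 16 (mod 517)
2^8 ≡ 16^2 = 256 ≡ 256 (mod 517)
2^16 ≡ 256^2 = 65536 ≡ 394 (mod 517)
2^32 ≡ 394^2 = 155236 ≡ 136 (mod 517)
2^64 ≡ 136^2 = 18496 ≡ 401 (mod 517)
2^128 ≡ 401^2 = 160801 ≡ 14 (mod 517)
2^256 ≡ 14^2 = 196 ≡ 196 (mod 517)
2^512 ≡ 196^2 = 38416 ≡ 158 (mod 517)
516 = 512 + 4 in binary powers of 2.
So 2^516 ≡ 158 · 16 ≡ 460 (mod 517).
Since 460 ≠ 1, base 2 is a Fermat witness: 517 is composite.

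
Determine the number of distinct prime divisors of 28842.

28842 = 2 · 14421
14421 = 3 · 4807
4807 = 11 · 437
437 = 19 · 23
28842 = 2 · 3 · 11 · 19 · 23, which has 5 distinct prime factors.

5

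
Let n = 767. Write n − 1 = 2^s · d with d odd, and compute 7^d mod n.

652

767 − 1 = 766 = 2^1 · 383, so d = 383.
7^1 ≡ 7 (mod 767)
7^2 ≡ 7^2 = 49 ≡ 49 (mod 767)
7^4 ≡ 49^2 = 2401 ≡ 100 (mod 767)
7^8 ≡ 100^2 = 10000 ≡ 29 (mod 767)
7^16 ≡ 29^2 = 841 ≡ 74 (mod 767)
7^32 ≡ 74^2 = 5476 ≡ 107 (mod 767)
7^64 ≡ 107^2 = 11449 ≡ 711 (mod 767)
7^128 ≡ 711^2 = 505521 ≡ 68 (mod 767)
7^256 ≡ 68^2 = 4624 ≡ 22 (mod 767)
383 = 256 + 64 + 32 + 16 + 8 + 4 + 2 + 1 in binary powers of 2.
So 7^383 ≡ 22 · 711 · 107 · 74 · 29 · 100 · 49 · 7 ≡ 652 (mod 767).
Squaring chain: 652; never reaches −1, so base 7 is a Miller–Rabin witness that 767 is composite.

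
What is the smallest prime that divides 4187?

53

4187 is odd.
Digit sum 20, not divisible by 3.
Ends in 7: not divisible by 5.
7: 4187 = 7·598 + 1
11: 4187 = 11·380 + 7
13: 4187 = 13·322 + 1
17: 4187 = 17·246 + 5
19: 4187 = 19·220 + 7
23: 4187 = 23·182 + 1
29: 4187 = 29·144 + 11
31: 4187 = 31·135 + 2
37: 4187 = 37·113 + 6
41: 4187 = 41·102 + 5
43: 4187 = 43·97 + 16
47: 4187 = 47·89 + 4
53: 4187 = 53·79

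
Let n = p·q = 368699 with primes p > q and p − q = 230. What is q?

Since p = q + 230, we have 368699 = q(q + 230), so q² + 230q − 368699 = 0.
Discriminant: 230² + 4·368699 = 52900 + 1474796 = 1527696; √1527696 = 1236.
q = (−230 + 1236)/2 = 503, and p = q + 230 = 733.
Check: 503 · 733 = 368699.

503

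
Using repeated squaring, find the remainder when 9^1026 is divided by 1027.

222

9^1 ≡ 9 (mod 1027)
9^2 ≡ 9^2 = 81 ≡ 81 (mod 1027)
9^4 ≡ 81^2 = 6561 ≡ 399 (mod 1027)
9^8 ≡ 399^2 = 159201 ≡ 16 (mod 1027)
9^16 ≡ 16^2 = 256 ≡ 256 (mod 1027)
9^32 ≡ 256^2 = 65536 ≡ 835 (mod 1027)
9^64 ≡ 835^2 = 697225 ≡ 919 (mod 1027)
9^128 ≡ 919^2 = 844561 ≡ 367 (mod 1027)
9^256 ≡ 367^2 = 134689 ≡ 152 (mod 1027)
9^512 ≡ 152^2 = 23104 ≡ 510 (mod 1027)
9^1024 ≡ 510^2 = 260100 ≡ 269 (mod 1027)
1026 = 1024 + 2 in binary powers of 2.
So 9^1026 ≡ 269 · 81 ≡ 222 (mod 1027).
Since 222 ≠ 1, base 9 is a Fermat witness: 1027 is composite.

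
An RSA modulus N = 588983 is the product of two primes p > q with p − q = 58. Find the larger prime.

797

Since p = q + 58, we have 588983 = q(q + 58), so q² + 58q − 588983 = 0.
Discriminant: 58² + 4·588983 = 3364 + 2355932 = 2359296; √2359296 = 1536.
q = (−58 + 1536)/2 = 739, and p = q + 58 = 797.
Check: 739 · 797 = 588983.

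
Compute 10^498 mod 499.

1

10^1 ≡ 10 (mod 499)
10^2 ≡ 10^2 = 100 ≡ 100 (mod 499)
10^4 ≡ 100^2 = 10000 ≡ 20 (mod 499)
10^8 ≡ 20^2 = 400 ≡ 400 (mod 499)
10^16 ≡ 400^2 = 160000 ≡ 320 (mod 499)
10^32 ≡ 320^2 = 102400 ≡ 105 (mod 499)
10^64 ≡ 105^2 = 11025 ≡ 47 (mod 499)
10^128 ≡ 47^2 = 2209 ≡ 213 (mod 499)
10^256 ≡ 213^2 = 45369 ≡ 459 (mod 499)
498 = 256 + 128 + 64 + 32 + 16 + 2 in binary powers of 2.
So 10^498 ≡ 459 · 213 · 47 · 105 · 320 · 100 ≡ 1 (mod 499).
Since the result is 1, base 10 gives no evidence that 499 is composite.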